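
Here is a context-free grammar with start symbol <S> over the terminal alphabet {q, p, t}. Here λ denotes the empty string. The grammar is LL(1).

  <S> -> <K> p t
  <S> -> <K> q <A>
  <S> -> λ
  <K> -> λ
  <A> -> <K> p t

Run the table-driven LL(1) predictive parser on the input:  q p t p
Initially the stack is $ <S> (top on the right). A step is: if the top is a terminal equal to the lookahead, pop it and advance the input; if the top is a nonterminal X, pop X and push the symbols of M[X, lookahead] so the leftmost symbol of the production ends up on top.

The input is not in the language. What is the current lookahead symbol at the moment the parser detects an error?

p

     Stack        Input      Action
  1  $ <S>        q p t p $  expand <S> -> <K> q <A>
  2  $ <A> q <K>  q p t p $  expand <K> -> λ
  3  $ <A> q      q p t p $  match q
  4  $ <A>        p t p $    expand <A> -> <K> p t
  5  $ t p <K>    p t p $    expand <K> -> λ
  6  $ t p        p t p $    match p
  7  $ t          t p $      match t
  8  $            p $        error: stack empty but input remains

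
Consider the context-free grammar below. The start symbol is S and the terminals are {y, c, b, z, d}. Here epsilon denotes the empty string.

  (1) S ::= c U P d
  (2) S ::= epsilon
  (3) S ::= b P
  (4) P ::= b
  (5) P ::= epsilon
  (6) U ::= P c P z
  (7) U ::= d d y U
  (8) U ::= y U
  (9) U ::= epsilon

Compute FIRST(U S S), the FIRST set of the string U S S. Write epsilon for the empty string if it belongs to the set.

FIRST(S) = {epsilon, b, c}
FIRST(P) = {epsilon, b}
FIRST(U) = {epsilon, b, c, d, y}  (via P c P z)
FIRST(U S S): take FIRST of each symbol in turn, carrying on past any symbol whose FIRST contains epsilon; result {epsilon, b, c, d, y}.

{epsilon, b, c, d, y}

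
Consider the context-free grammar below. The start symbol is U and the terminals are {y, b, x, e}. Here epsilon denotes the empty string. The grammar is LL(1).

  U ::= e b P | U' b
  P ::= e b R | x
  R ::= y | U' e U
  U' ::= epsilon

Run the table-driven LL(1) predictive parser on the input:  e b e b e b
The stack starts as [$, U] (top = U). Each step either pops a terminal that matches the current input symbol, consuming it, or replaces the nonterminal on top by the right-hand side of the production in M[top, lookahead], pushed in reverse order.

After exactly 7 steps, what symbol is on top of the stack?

     Stack    Input          Action
  1  $ U      e b e b e b $  expand U ::= e b P
  2  $ P b e  e b e b e b $  match e
  3  $ P b    b e b e b $    match b
  4  $ P      e b e b $      expand P ::= e b R
  5  $ R b e  e b e b $      match e
  6  $ R b    b e b $        match b
  7  $ R      e b $          expand R ::= U' e U
Stack after step 7: $ U e U' (top = U').

U'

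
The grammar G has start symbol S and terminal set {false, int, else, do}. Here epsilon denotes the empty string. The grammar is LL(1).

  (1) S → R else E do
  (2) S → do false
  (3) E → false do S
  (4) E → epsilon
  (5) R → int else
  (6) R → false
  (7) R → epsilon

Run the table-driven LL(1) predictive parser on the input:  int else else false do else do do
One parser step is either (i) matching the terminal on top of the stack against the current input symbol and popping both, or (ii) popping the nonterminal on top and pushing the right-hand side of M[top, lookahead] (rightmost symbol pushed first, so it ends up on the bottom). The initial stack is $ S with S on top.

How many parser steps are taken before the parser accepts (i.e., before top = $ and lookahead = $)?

14

      Stack                 Input                                Action
   1  $ S                   int else else false do else do do $  expand S → R else E do
   2  $ do E else R         int else else false do else do do $  expand R → int else
   3  $ do E else else int  int else else false do else do do $  match int
   4  $ do E else else      else else false do else do do $      match else
   5  $ do E else           else false do else do do $           match else
   6  $ do E                false do else do do $                expand E → false do S
   7  $ do S do false       false do else do do $                match false
   8  $ do S do             do else do do $                      match do
   9  $ do S                else do do $                         expand S → R else E do
  10  $ do do E else R      else do do $                         expand R → epsilon
  11  $ do do E else        else do do $                         match else
  12  $ do do E             do do $                              expand E → epsilon
  13  $ do do               do do $                              match do
  14  $ do                  do $                                 match do
Accept reached after 14 steps.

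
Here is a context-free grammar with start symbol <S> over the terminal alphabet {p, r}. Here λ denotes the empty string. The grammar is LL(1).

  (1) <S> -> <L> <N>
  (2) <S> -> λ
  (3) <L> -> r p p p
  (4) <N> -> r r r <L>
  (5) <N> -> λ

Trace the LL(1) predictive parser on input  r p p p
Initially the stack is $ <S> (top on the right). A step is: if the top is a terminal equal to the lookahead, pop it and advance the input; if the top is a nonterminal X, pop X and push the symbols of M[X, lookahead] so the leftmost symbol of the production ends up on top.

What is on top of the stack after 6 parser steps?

step 1: stack=$ <S>  input=r p p p $  — expand <S> -> <L> <N>
step 2: stack=$ <N> <L>  input=r p p p $  — expand <L> -> r p p p
step 3: stack=$ <N> p p p r  input=r p p p $  — match r
step 4: stack=$ <N> p p p  input=p p p $  — match p
step 5: stack=$ <N> p p  input=p p $  — match p
step 6: stack=$ <N> p  input=p $  — match p
Stack after step 6: $ <N> (top = <N>).

<N>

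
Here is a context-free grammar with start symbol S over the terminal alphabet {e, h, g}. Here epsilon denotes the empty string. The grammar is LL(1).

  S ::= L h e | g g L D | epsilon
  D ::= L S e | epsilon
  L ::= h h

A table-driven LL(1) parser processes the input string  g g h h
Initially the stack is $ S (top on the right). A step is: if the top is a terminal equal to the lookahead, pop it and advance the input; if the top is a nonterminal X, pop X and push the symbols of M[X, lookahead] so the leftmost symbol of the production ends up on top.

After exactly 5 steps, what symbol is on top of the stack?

step 1: stack=$ S  input=g g h h $  — expand S ::= g g L D
step 2: stack=$ D L g g  input=g g h h $  — match g
step 3: stack=$ D L g  input=g h h $  — match g
step 4: stack=$ D L  input=h h $  — expand L ::= h h
step 5: stack=$ D h h  input=h h $  — match h
Stack after step 5: $ D h (top = h).

h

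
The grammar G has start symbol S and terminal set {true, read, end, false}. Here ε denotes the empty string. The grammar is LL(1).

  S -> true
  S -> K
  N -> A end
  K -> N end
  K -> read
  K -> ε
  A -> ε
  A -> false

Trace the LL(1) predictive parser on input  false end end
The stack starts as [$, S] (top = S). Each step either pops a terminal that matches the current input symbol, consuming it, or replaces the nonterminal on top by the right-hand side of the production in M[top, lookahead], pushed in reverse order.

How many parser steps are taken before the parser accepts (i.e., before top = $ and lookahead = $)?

step 1: stack=$ S  input=false end end $  — expand S -> K
step 2: stack=$ K  input=false end end $  — expand K -> N end
step 3: stack=$ end N  input=false end end $  — expand N -> A end
step 4: stack=$ end end A  input=false end end $  — expand A -> false
step 5: stack=$ end end false  input=false end end $  — match false
step 6: stack=$ end end  input=end end $  — match end
step 7: stack=$ end  input=end $  — match end
Accept reached after 7 steps.

7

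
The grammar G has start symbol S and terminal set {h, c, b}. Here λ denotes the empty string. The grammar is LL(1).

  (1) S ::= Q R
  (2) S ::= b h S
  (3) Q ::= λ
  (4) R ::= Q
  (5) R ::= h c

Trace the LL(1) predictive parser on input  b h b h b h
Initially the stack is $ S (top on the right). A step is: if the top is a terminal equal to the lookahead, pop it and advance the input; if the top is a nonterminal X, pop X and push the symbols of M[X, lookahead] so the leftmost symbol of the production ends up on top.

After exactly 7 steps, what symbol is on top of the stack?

b

     Stack    Input          Action
  1  $ S      b h b h b h $  expand S ::= b h S
  2  $ S h b  b h b h b h $  match b
  3  $ S h    h b h b h $    match h
  4  $ S      b h b h $      expand S ::= b h S
  5  $ S h b  b h b h $      match b
  6  $ S h    h b h $        match h
  7  $ S      b h $          expand S ::= b h S
Stack after step 7: $ S h b (top = b).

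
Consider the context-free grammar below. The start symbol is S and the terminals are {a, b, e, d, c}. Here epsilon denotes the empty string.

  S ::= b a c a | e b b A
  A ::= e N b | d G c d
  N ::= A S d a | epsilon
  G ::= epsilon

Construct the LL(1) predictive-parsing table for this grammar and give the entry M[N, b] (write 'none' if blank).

FIRST(S) = {b, e}
FIRST(A) = {d, e}
FIRST(G) = {epsilon}
FIRST(N) = {epsilon, d, e}  (via A S d a)
FOLLOW(S) includes $ since S is the start symbol.
FOLLOW(N): in A::=e N b, N is followed by b with FIRST {b}. Thus FOLLOW(N) = {b}.
For N ::= A S d a: FIRST(A S d a) = {d, e}, so it goes in M[N, t] for t ∈ {d, e}.
For N ::= epsilon: FIRST(epsilon) = {epsilon}, so it goes in M[N, t] for t ∈ {}; since epsilon ∈ FIRST, also for every t ∈ FOLLOW(N) = {b}.

N ::= epsilon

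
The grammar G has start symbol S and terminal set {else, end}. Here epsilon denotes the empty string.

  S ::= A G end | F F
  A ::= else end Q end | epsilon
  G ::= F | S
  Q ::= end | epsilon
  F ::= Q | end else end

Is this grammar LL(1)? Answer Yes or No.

No

FIRST(S) = {epsilon, else, end}
FIRST(A) = {epsilon, else}
FIRST(G) = {epsilon, else, end}
FIRST(Q) = {epsilon, end}
FIRST(F) = {epsilon, end}
FOLLOW(S) = {$, end}
FOLLOW(A) = {else, end}
FOLLOW(G) = {end}
FOLLOW(Q) = {$, end}
FOLLOW(F) = {$, end}
Cell M[A, else] receives both A ::= else end Q end and A ::= epsilon — the grammar is not LL(1).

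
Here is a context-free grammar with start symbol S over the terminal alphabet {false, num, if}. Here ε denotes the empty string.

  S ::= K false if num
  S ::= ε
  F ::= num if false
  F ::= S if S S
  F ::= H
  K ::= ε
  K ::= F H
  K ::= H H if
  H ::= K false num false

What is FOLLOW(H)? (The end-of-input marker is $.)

{false, if, num}

FIRST(S): from S::=K false if num we get {false, if, num}; from S::=ε we get {ε}. So FIRST(S) = {ε, false, if, num}.
FIRST(F): from F::=num if false we get {num}; from F::=S if S S we get {false, if, num}; from F::=H we get {false, if, num}. So FIRST(F) = {false, if, num}.
FIRST(K): from K::=ε we get {ε}; from K::=F H we get {false, if, num}; from K::=H H if we get {false, if, num}. So FIRST(K) = {ε, false, if, num}.
FIRST(H): from H::=K false num false we get {false, if, num}. So FIRST(H) = {false, if, num}.
FOLLOW(S) includes $ since S is the start symbol.
FOLLOW(F): in K::=F H, F is followed by H with FIRST {false, if, num}. Thus FOLLOW(F) = {false, if, num}.
FOLLOW(S): in F::=S if S S (occurrence 1), S is followed by if S S with FIRST {if}; in F::=S if S S (occurrence 2), S is followed by S with FIRST {ε, false, if, num}; in F::=S if S S (occurrence 2), the suffix after S is nullable, so FOLLOW(S) ⊇ FOLLOW(F) = {false, if, num}; in F::=S if S S (occurrence 3), the suffix after S is empty, so FOLLOW(S) ⊇ FOLLOW(F) = {false, if, num}. Thus FOLLOW(S) = {$, false, if, num}.
FOLLOW(K): in S::=K false if num, K is followed by false if num with FIRST {false}; in H::=K false num false, K is followed by false num false with FIRST {false}. Thus FOLLOW(K) = {false}.
FOLLOW(H): in F::=H, the suffix after H is empty, so FOLLOW(H) ⊇ FOLLOW(F) = {false, if, num}; in K::=F H, the suffix after H is empty, so FOLLOW(H) ⊇ FOLLOW(K) = {false}; in K::=H H if (occurrence 1), H is followed by H if with FIRST {false, if, num}; in K::=H H if (occurrence 2), H is followed by if with FIRST {if}. Thus FOLLOW(H) = {false, if, num}.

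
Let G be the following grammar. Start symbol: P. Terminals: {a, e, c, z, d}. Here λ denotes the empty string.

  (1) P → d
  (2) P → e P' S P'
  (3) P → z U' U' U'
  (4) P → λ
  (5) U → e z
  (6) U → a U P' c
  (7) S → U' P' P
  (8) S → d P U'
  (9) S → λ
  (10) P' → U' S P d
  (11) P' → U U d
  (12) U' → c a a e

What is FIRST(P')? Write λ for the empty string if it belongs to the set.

{a, c, e}

FIRST(P): from P→d we get {d}; from P→e P' S P' we get {e}; from P→z U' U' U' we get {z}; from P→λ we get {λ}. So FIRST(P) = {λ, d, e, z}.
FIRST(U): from U→e z we get {e}; from U→a U P' c we get {a}. So FIRST(U) = {a, e}.
FIRST(U'): from U'→c a a e we get {c}. So FIRST(U') = {c}.
FIRST(S): from S→U' P' P we get {c}; from S→d P U' we get {d}; from S→λ we get {λ}. So FIRST(S) = {λ, c, d}.
FIRST(P'): from P'→U' S P d we get {c}; from P'→U U d we get {a, e}. So FIRST(P') = {a, c, e}.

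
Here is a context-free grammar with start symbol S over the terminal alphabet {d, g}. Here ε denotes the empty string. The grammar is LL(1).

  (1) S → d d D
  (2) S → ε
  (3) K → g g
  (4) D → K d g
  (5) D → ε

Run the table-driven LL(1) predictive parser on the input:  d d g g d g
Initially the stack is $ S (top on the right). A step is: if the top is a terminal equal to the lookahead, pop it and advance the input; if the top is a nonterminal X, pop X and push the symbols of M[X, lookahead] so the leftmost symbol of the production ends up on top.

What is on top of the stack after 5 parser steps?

step 1: stack=$ S  input=d d g g d g $  — expand S → d d D
step 2: stack=$ D d d  input=d d g g d g $  — match d
step 3: stack=$ D d  input=d g g d g $  — match d
step 4: stack=$ D  input=g g d g $  — expand D → K d g
step 5: stack=$ g d K  input=g g d g $  — expand K → g g
Stack after step 5: $ g d g g (top = g).

g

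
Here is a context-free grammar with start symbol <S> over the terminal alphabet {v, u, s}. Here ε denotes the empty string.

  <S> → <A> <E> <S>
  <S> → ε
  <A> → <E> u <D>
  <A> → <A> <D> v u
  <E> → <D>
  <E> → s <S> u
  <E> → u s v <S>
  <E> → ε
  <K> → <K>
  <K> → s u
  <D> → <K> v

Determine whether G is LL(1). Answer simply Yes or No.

No

FIRST(<S>) = {ε, s, u}
FIRST(<A>) = {s, u}
FIRST(<E>) = {ε, s, u}
FIRST(<K>) = {s}
FIRST(<D>) = {s}
FOLLOW(<S>) = {$, s, u}
FOLLOW(<A>) = {$, s, u}
FOLLOW(<E>) = {$, s, u}
FOLLOW(<K>) = {v}
FOLLOW(<D>) = {$, s, u, v}
Cell M[<A>, s] receives both <A> → <E> u <D> and <A> → <A> <D> v u — the grammar is not LL(1).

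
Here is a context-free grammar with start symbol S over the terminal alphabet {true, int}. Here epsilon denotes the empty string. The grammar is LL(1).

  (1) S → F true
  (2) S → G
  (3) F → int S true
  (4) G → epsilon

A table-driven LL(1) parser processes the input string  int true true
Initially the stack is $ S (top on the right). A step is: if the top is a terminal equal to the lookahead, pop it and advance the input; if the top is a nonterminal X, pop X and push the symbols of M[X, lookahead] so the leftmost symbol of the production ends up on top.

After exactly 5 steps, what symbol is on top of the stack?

true

     Stack              Input            Action
  1  $ S                int true true $  expand S → F true
  2  $ true F           int true true $  expand F → int S true
  3  $ true true S int  int true true $  match int
  4  $ true true S      true true $      expand S → G
  5  $ true true G      true true $      expand G → epsilon
Stack after step 5: $ true true (top = true).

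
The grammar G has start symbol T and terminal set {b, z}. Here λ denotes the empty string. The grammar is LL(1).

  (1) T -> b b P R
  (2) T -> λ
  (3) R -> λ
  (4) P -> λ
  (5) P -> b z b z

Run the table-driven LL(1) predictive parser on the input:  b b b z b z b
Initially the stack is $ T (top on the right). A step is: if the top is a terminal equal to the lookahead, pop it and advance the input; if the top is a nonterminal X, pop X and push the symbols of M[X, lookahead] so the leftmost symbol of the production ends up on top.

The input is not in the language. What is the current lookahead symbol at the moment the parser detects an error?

b

     Stack        Input            Action
  1  $ T          b b b z b z b $  expand T -> b b P R
  2  $ R P b b    b b b z b z b $  match b
  3  $ R P b      b b z b z b $    match b
  4  $ R P        b z b z b $      expand P -> b z b z
  5  $ R z b z b  b z b z b $      match b
  6  $ R z b z    z b z b $        match z
  7  $ R z b      b z b $          match b
  8  $ R z        z b $            match z
  9  $ R          b $              error: M[R, b] is empty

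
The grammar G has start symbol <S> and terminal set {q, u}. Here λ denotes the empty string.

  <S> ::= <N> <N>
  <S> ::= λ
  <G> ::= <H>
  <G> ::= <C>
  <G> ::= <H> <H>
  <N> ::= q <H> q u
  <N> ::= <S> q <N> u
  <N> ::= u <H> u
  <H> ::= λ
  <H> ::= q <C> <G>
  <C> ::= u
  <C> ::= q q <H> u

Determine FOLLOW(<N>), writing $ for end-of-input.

{$, q, u}

FIRST(<H>) = {λ, q}
FIRST(<C>) = {q, u}
FIRST(<G>) = {λ, q, u}  (via <H>, <C>, <H> <H>)
FIRST(<S>) = {λ, q, u}  (via <N> <N>)
FIRST(<N>) = {q, u}  (via <S> q <N> u)
FOLLOW(<S>) includes $ since <S> is the start symbol.
FOLLOW(<S>): in <N>::=<S> q <N> u, <S> is followed by q <N> u with FIRST {q}. Thus FOLLOW(<S>) = {$, q}.
FOLLOW(<N>): in <S>::=<N> <N> (occurrence 1), <N> is followed by <N> with FIRST {q, u}; in <S>::=<N> <N> (occurrence 2), the suffix after <N> is empty, so FOLLOW(<N>) ⊇ FOLLOW(<S>) = {$, q}; in <N>::=<S> q <N> u, <N> is followed by u with FIRST {u}. Thus FOLLOW(<N>) = {$, q, u}.
FOLLOW(<G>): in <H>::=q <C> <G>, the suffix after <G> is empty, so FOLLOW(<G>) ⊇ FOLLOW(<H>) = {q, u}. Thus FOLLOW(<G>) = {q, u}.
FOLLOW(<H>): in <G>::=<H>, the suffix after <H> is empty, so FOLLOW(<H>) ⊇ FOLLOW(<G>) = {q, u}; in <G>::=<H> <H> (occurrence 1), <H> is followed by <H> with FIRST {λ, q}; in <G>::=<H> <H> (occurrence 1), the suffix after <H> is nullable, so FOLLOW(<H>) ⊇ FOLLOW(<G>) = {q, u}; in <G>::=<H> <H> (occurrence 2), the suffix after <H> is empty, so FOLLOW(<H>) ⊇ FOLLOW(<G>) = {q, u}; in <N>::=q <H> q u, <H> is followed by q u with FIRST {q}; in <N>::=u <H> u, <H> is followed by u with FIRST {u}; in <C>::=q q <H> u, <H> is followed by u with FIRST {u}. Thus FOLLOW(<H>) = {q, u}.
FOLLOW(<C>): in <G>::=<C>, the suffix after <C> is empty, so FOLLOW(<C>) ⊇ FOLLOW(<G>) = {q, u}; in <H>::=q <C> <G>, <C> is followed by <G> with FIRST {λ, q, u}; in <H>::=q <C> <G>, the suffix after <C> is nullable, so FOLLOW(<C>) ⊇ FOLLOW(<H>) = {q, u}. Thus FOLLOW(<C>) = {q, u}.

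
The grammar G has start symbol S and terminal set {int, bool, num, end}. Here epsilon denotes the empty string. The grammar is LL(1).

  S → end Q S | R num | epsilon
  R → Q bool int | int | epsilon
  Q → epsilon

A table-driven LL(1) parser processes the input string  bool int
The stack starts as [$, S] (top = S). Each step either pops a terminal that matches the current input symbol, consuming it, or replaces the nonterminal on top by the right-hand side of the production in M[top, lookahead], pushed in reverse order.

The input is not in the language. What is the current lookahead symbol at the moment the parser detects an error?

step 1: stack=$ S  input=bool int $  — expand S → R num
step 2: stack=$ num R  input=bool int $  — expand R → Q bool int
step 3: stack=$ num int bool Q  input=bool int $  — expand Q → epsilon
step 4: stack=$ num int bool  input=bool int $  — match bool
step 5: stack=$ num int  input=int $  — match int
step 6: stack=$ num  input=$  — error: top is terminal num but lookahead is $

$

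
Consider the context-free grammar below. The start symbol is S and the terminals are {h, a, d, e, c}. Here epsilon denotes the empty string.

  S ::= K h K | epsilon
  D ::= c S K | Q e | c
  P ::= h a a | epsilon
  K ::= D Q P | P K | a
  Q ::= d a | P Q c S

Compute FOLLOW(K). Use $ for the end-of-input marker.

{$, a, c, d, e, h}

FIRST(P): from P::=h a a we get {h}; from P::=epsilon we get {epsilon}. So FIRST(P) = {epsilon, h}.
FIRST(Q): from Q::=d a we get {d}; from Q::=P Q c S we get {d, h}. So FIRST(Q) = {d, h}.
FIRST(D): from D::=c S K we get {c}; from D::=Q e we get {d, h}; from D::=c we get {c}. So FIRST(D) = {c, d, h}.
FIRST(K): from K::=D Q P we get {c, d, h}; from K::=P K we get {a, c, d, h}; from K::=a we get {a}. So FIRST(K) = {a, c, d, h}.
FIRST(S): from S::=K h K we get {a, c, d, h}; from S::=epsilon we get {epsilon}. So FIRST(S) = {epsilon, a, c, d, h}.
FOLLOW(S) includes $ since S is the start symbol.
FOLLOW(D): in K::=D Q P, D is followed by Q P with FIRST {d, h}. Thus FOLLOW(D) = {d, h}.
FOLLOW(S): in D::=c S K, S is followed by K with FIRST {a, c, d, h}; in Q::=P Q c S, the suffix after S is empty, so FOLLOW(S) ⊇ FOLLOW(Q) = {$, a, c, d, e, h}. Thus FOLLOW(S) = {$, a, c, d, e, h}.
FOLLOW(K): in S::=K h K (occurrence 1), K is followed by h K with FIRST {h}; in S::=K h K (occurrence 2), the suffix after K is empty, so FOLLOW(K) ⊇ FOLLOW(S) = {$, a, c, d, e, h}; in D::=c S K, the suffix after K is empty, so FOLLOW(K) ⊇ FOLLOW(D) = {d, h}; in K::=P K, the suffix after K is empty (adds nothing new). Thus FOLLOW(K) = {$, a, c, d, e, h}.
FOLLOW(P): in K::=D Q P, the suffix after P is empty, so FOLLOW(P) ⊇ FOLLOW(K) = {$, a, c, d, e, h}; in K::=P K, P is followed by K with FIRST {a, c, d, h}; in Q::=P Q c S, P is followed by Q c S with FIRST {d, h}. Thus FOLLOW(P) = {$, a, c, d, e, h}.
FOLLOW(Q): in D::=Q e, Q is followed by e with FIRST {e}; in K::=D Q P, Q is followed by P with FIRST {epsilon, h}; in K::=D Q P, the suffix after Q is nullable, so FOLLOW(Q) ⊇ FOLLOW(K) = {$, a, c, d, e, h}; in Q::=P Q c S, Q is followed by c S with FIRST {c}. Thus FOLLOW(Q) = {$, a, c, d, e, h}.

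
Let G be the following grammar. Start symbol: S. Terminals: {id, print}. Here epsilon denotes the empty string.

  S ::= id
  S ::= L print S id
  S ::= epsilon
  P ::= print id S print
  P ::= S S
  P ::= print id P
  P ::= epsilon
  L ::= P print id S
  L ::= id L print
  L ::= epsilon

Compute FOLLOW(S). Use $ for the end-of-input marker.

FIRST(S) = {epsilon, id, print}  (via L print S id)
FIRST(P) = {epsilon, id, print}  (via S S)
FIRST(L) = {epsilon, id, print}  (via P print id S)
FOLLOW(S) includes $ since S is the start symbol.
FOLLOW(P): in P::=print id P, the suffix after P is empty (adds nothing new); in L::=P print id S, P is followed by print id S with FIRST {print}. Thus FOLLOW(P) = {print}.
FOLLOW(L): in S::=L print S id, L is followed by print S id with FIRST {print}; in L::=id L print, L is followed by print with FIRST {print}. Thus FOLLOW(L) = {print}.
FOLLOW(S): in S::=L print S id, S is followed by id with FIRST {id}; in P::=print id S print, S is followed by print with FIRST {print}; in P::=S S (occurrence 1), S is followed by S with FIRST {epsilon, id, print}; in P::=S S (occurrence 1), the suffix after S is nullable, so FOLLOW(S) ⊇ FOLLOW(P) = {print}; in P::=S S (occurrence 2), the suffix after S is empty, so FOLLOW(S) ⊇ FOLLOW(P) = {print}; in L::=P print id S, the suffix after S is empty, so FOLLOW(S) ⊇ FOLLOW(L) = {print}. Thus FOLLOW(S) = {$, id, print}.

{$, id, print}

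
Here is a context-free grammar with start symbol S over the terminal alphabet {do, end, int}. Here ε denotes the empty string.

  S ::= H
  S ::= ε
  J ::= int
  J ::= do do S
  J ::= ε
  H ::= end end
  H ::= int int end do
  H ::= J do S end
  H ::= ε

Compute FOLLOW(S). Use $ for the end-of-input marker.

{$, do, end}

FIRST(J): from J::=int we get {int}; from J::=do do S we get {do}; from J::=ε we get {ε}. So FIRST(J) = {ε, do, int}.
FIRST(H): from H::=end end we get {end}; from H::=int int end do we get {int}; from H::=J do S end we get {do, int}; from H::=ε we get {ε}. So FIRST(H) = {ε, do, end, int}.
FIRST(S): from S::=H we get {ε, do, end, int}; from S::=ε we get {ε}. So FIRST(S) = {ε, do, end, int}.
FOLLOW(S) includes $ since S is the start symbol.
FOLLOW(J): in H::=J do S end, J is followed by do S end with FIRST {do}. Thus FOLLOW(J) = {do}.
FOLLOW(S): in J::=do do S, the suffix after S is empty, so FOLLOW(S) ⊇ FOLLOW(J) = {do}; in H::=J do S end, S is followed by end with FIRST {end}. Thus FOLLOW(S) = {$, do, end}.
FOLLOW(H): in S::=H, the suffix after H is empty, so FOLLOW(H) ⊇ FOLLOW(S) = {$, do, end}. Thus FOLLOW(H) = {$, do, end}.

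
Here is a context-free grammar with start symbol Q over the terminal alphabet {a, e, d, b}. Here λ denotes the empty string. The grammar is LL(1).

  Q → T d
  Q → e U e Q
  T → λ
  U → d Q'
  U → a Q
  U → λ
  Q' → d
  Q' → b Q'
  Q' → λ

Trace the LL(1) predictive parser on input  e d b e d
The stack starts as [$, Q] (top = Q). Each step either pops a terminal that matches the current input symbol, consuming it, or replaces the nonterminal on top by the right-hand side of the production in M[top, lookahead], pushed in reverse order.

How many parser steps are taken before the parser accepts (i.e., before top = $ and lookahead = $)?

step 1: stack=$ Q  input=e d b e d $  — expand Q → e U e Q
step 2: stack=$ Q e U e  input=e d b e d $  — match e
step 3: stack=$ Q e U  input=d b e d $  — expand U → d Q'
step 4: stack=$ Q e Q' d  input=d b e d $  — match d
step 5: stack=$ Q e Q'  input=b e d $  — expand Q' → b Q'
step 6: stack=$ Q e Q' b  input=b e d $  — match b
step 7: stack=$ Q e Q'  input=e d $  — expand Q' → λ
step 8: stack=$ Q e  input=e d $  — match e
step 9: stack=$ Q  input=d $  — expand Q → T d
step 10: stack=$ d T  input=d $  — expand T → λ
step 11: stack=$ d  input=d $  — match d
Accept reached after 11 steps.

11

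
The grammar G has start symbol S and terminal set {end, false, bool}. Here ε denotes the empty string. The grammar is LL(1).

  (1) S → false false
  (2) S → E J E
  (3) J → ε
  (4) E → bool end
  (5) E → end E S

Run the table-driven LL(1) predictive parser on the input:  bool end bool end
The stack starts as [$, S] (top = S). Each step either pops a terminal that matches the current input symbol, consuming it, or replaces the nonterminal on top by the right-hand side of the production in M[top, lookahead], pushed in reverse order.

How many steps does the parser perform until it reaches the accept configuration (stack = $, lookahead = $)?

8

     Stack           Input                Action
  1  $ S             bool end bool end $  expand S → E J E
  2  $ E J E         bool end bool end $  expand E → bool end
  3  $ E J end bool  bool end bool end $  match bool
  4  $ E J end       end bool end $       match end
  5  $ E J           bool end $           expand J → ε
  6  $ E             bool end $           expand E → bool end
  7  $ end bool      bool end $           match bool
  8  $ end           end $                match end
Accept reached after 8 steps.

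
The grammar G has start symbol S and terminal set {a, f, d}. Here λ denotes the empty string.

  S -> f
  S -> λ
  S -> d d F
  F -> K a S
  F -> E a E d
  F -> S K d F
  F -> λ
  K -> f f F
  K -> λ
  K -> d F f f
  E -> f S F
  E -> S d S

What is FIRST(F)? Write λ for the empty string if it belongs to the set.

{λ, a, d, f}

FIRST(S): from S->f we get {f}; from S->λ we get {λ}; from S->d d F we get {d}. So FIRST(S) = {λ, d, f}.
FIRST(K): from K->f f F we get {f}; from K->λ we get {λ}; from K->d F f f we get {d}. So FIRST(K) = {λ, d, f}.
FIRST(E): from E->f S F we get {f}; from E->S d S we get {d, f}. So FIRST(E) = {d, f}.
FIRST(F): from F->K a S we get {a, d, f}; from F->E a E d we get {d, f}; from F->S K d F we get {d, f}; from F->λ we get {λ}. So FIRST(F) = {λ, a, d, f}.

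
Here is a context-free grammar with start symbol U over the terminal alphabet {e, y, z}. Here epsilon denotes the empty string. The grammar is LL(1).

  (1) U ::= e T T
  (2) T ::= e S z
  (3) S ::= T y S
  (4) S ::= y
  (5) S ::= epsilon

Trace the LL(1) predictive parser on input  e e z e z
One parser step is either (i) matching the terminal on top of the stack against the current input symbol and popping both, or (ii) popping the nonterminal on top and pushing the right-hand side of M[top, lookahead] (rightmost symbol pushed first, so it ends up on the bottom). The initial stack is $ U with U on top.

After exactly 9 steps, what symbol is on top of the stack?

     Stack      Input        Action
  1  $ U        e e z e z $  expand U ::= e T T
  2  $ T T e    e e z e z $  match e
  3  $ T T      e z e z $    expand T ::= e S z
  4  $ T z S e  e z e z $    match e
  5  $ T z S    z e z $      expand S ::= epsilon
  6  $ T z      z e z $      match z
  7  $ T        e z $        expand T ::= e S z
  8  $ z S e    e z $        match e
  9  $ z S      z $          expand S ::= epsilon
Stack after step 9: $ z (top = z).

z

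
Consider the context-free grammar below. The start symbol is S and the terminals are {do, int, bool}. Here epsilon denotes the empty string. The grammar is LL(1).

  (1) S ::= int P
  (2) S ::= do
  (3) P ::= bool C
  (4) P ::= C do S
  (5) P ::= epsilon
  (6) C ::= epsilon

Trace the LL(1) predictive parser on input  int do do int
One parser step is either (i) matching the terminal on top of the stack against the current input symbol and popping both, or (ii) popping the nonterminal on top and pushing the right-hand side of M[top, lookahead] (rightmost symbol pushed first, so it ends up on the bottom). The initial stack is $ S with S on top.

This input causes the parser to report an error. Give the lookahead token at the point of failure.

int

     Stack     Input            Action
  1  $ S       int do do int $  expand S ::= int P
  2  $ P int   int do do int $  match int
  3  $ P       do do int $      expand P ::= C do S
  4  $ S do C  do do int $      expand C ::= epsilon
  5  $ S do    do do int $      match do
  6  $ S       do int $         expand S ::= do
  7  $ do      do int $         match do
  8  $         int $            error: stack empty but input remains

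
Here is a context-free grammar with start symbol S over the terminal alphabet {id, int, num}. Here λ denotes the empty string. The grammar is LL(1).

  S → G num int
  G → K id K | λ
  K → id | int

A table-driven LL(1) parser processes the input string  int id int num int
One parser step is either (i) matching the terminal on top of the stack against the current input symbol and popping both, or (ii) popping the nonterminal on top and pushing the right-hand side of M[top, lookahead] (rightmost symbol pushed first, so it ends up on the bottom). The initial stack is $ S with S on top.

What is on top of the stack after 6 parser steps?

     Stack               Input                 Action
  1  $ S                 int id int num int $  expand S → G num int
  2  $ int num G         int id int num int $  expand G → K id K
  3  $ int num K id K    int id int num int $  expand K → int
  4  $ int num K id int  int id int num int $  match int
  5  $ int num K id      id int num int $      match id
  6  $ int num K         int num int $         expand K → int
Stack after step 6: $ int num int (top = int).

int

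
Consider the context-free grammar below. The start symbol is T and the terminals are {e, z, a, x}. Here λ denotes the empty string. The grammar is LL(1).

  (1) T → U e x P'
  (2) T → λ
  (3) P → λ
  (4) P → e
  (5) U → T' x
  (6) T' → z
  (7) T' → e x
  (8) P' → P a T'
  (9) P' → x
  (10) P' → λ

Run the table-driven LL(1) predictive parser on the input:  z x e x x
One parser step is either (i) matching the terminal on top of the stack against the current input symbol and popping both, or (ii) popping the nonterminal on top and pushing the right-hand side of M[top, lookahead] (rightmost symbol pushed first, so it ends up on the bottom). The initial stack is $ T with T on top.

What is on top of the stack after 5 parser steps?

     Stack          Input        Action
  1  $ T            z x e x x $  expand T → U e x P'
  2  $ P' x e U     z x e x x $  expand U → T' x
  3  $ P' x e x T'  z x e x x $  expand T' → z
  4  $ P' x e x z   z x e x x $  match z
  5  $ P' x e x     x e x x $    match x
Stack after step 5: $ P' x e (top = e).

e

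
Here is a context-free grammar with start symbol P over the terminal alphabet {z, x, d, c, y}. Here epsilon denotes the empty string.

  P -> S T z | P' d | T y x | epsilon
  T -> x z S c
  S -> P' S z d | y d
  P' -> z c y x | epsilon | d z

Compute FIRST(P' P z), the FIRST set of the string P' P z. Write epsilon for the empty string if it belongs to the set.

FIRST(T) = {x}
FIRST(P') = {epsilon, d, z}
FIRST(S) = {d, y, z}  (via P' S z d)
FIRST(P) = {epsilon, d, x, y, z}  (via S T z, P' d, T y x)
FIRST(P' P z): take FIRST of each symbol in turn, carrying on past any symbol whose FIRST contains epsilon; result {d, x, y, z}.

{d, x, y, z}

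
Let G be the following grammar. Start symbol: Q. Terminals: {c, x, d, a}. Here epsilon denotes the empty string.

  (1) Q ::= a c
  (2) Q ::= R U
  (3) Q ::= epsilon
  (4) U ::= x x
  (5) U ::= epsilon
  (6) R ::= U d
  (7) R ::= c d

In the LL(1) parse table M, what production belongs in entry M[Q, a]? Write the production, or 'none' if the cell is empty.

FIRST(U) = {epsilon, x}
FIRST(R) = {c, d, x}  (via U d)
FIRST(Q) = {epsilon, a, c, d, x}  (via R U)
FOLLOW(Q) includes $ since Q is the start symbol.
FOLLOW(Q): Q appears on no right-hand side. Thus FOLLOW(Q) = {$}.
For Q ::= a c: FIRST(a c) = {a}, so it goes in M[Q, t] for t ∈ {a}.
For Q ::= R U: FIRST(R U) = {c, d, x}, so it goes in M[Q, t] for t ∈ {c, d, x}.
For Q ::= epsilon: FIRST(epsilon) = {epsilon}, so it goes in M[Q, t] for t ∈ {}; since epsilon ∈ FIRST, also for every t ∈ FOLLOW(Q) = {$}.

Q ::= a c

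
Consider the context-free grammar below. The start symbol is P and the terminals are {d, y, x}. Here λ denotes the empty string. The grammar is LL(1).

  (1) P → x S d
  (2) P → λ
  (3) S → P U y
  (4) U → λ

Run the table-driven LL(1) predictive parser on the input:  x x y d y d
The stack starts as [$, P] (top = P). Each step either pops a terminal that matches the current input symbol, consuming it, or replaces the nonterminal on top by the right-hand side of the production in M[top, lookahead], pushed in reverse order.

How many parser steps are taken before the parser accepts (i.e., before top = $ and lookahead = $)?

step 1: stack=$ P  input=x x y d y d $  — expand P → x S d
step 2: stack=$ d S x  input=x x y d y d $  — match x
step 3: stack=$ d S  input=x y d y d $  — expand S → P U y
step 4: stack=$ d y U P  input=x y d y d $  — expand P → x S d
step 5: stack=$ d y U d S x  input=x y d y d $  — match x
step 6: stack=$ d y U d S  input=y d y d $  — expand S → P U y
step 7: stack=$ d y U d y U P  input=y d y d $  — expand P → λ
step 8: stack=$ d y U d y U  input=y d y d $  — expand U → λ
step 9: stack=$ d y U d y  input=y d y d $  — match y
step 10: stack=$ d y U d  input=d y d $  — match d
step 11: stack=$ d y U  input=y d $  — expand U → λ
step 12: stack=$ d y  input=y d $  — match y
step 13: stack=$ d  input=d $  — match d
Accept reached after 13 steps.

13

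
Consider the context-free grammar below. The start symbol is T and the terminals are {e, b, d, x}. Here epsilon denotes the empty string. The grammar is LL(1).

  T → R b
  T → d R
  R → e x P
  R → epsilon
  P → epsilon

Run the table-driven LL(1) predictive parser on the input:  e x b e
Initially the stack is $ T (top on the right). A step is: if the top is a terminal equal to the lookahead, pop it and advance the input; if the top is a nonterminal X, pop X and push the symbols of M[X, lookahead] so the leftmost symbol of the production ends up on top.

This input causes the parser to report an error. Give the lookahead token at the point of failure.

e

     Stack      Input      Action
  1  $ T        e x b e $  expand T → R b
  2  $ b R      e x b e $  expand R → e x P
  3  $ b P x e  e x b e $  match e
  4  $ b P x    x b e $    match x
  5  $ b P      b e $      expand P → epsilon
  6  $ b        b e $      match b
  7  $          e $        error: stack empty but input remains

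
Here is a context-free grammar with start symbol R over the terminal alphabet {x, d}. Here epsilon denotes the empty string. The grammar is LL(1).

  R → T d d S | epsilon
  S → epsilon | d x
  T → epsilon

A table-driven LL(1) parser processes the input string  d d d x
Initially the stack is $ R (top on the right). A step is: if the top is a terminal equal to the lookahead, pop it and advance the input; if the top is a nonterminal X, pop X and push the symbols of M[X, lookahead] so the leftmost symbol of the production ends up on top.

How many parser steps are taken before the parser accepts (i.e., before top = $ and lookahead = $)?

     Stack      Input      Action
  1  $ R        d d d x $  expand R → T d d S
  2  $ S d d T  d d d x $  expand T → epsilon
  3  $ S d d    d d d x $  match d
  4  $ S d      d d x $    match d
  5  $ S        d x $      expand S → d x
  6  $ x d      d x $      match d
  7  $ x        x $        match x
Accept reached after 7 steps.

7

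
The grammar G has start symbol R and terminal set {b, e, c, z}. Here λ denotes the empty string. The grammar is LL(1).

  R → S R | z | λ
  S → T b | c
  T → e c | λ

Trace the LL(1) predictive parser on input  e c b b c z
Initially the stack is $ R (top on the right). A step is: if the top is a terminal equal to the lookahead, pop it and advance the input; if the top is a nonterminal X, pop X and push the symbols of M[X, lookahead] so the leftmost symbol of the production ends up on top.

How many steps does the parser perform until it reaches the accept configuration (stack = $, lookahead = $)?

      Stack      Input          Action
   1  $ R        e c b b c z $  expand R → S R
   2  $ R S      e c b b c z $  expand S → T b
   3  $ R b T    e c b b c z $  expand T → e c
   4  $ R b c e  e c b b c z $  match e
   5  $ R b c    c b b c z $    match c
   6  $ R b      b b c z $      match b
   7  $ R        b c z $        expand R → S R
   8  $ R S      b c z $        expand S → T b
   9  $ R b T    b c z $        expand T → λ
  10  $ R b      b c z $        match b
  11  $ R        c z $          expand R → S R
  12  $ R S      c z $          expand S → c
  13  $ R c      c z $          match c
  14  $ R        z $            expand R → z
  15  $ z        z $            match z
Accept reached after 15 steps.

15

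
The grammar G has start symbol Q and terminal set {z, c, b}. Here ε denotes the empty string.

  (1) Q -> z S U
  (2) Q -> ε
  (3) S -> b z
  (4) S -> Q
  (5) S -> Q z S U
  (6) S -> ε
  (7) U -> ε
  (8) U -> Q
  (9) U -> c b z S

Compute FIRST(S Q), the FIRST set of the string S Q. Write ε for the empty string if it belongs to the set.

FIRST(Q): from Q->z S U we get {z}; from Q->ε we get {ε}. So FIRST(Q) = {ε, z}.
FIRST(S): from S->b z we get {b}; from S->Q we get {ε, z}; from S->Q z S U we get {z}; from S->ε we get {ε}. So FIRST(S) = {ε, b, z}.
FIRST(U): from U->ε we get {ε}; from U->Q we get {ε, z}; from U->c b z S we get {c}. So FIRST(U) = {ε, c, z}.
FIRST(S Q): take FIRST of each symbol in turn, carrying on past any symbol whose FIRST contains ε; result {ε, b, z}.

{ε, b, z}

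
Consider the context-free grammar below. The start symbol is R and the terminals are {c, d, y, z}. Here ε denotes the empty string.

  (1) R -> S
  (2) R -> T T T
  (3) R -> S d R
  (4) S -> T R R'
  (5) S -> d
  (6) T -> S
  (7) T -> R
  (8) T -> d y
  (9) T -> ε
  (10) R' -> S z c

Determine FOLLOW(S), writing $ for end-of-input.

FIRST(R) = {ε, d}  (via S, T T T, S d R)
FIRST(S) = {d}  (via T R R')
FIRST(T) = {ε, d}  (via S, R)
FIRST(R') = {d}  (via S z c)
FOLLOW(R) includes $ since R is the start symbol.
FOLLOW(R): in R->S d R, the suffix after R is empty (adds nothing new); in S->T R R', R is followed by R' with FIRST {d}; in T->R, the suffix after R is empty, so FOLLOW(R) ⊇ FOLLOW(T) = {$, d}. Thus FOLLOW(R) = {$, d}.
FOLLOW(T): in R->T T T (occurrence 1), T is followed by T T with FIRST {ε, d}; in R->T T T (occurrence 1), the suffix after T is nullable, so FOLLOW(T) ⊇ FOLLOW(R) = {$, d}; in R->T T T (occurrence 2), T is followed by T with FIRST {ε, d}; in R->T T T (occurrence 2), the suffix after T is nullable, so FOLLOW(T) ⊇ FOLLOW(R) = {$, d}; in R->T T T (occurrence 3), the suffix after T is empty, so FOLLOW(T) ⊇ FOLLOW(R) = {$, d}; in S->T R R', T is followed by R R' with FIRST {d}. Thus FOLLOW(T) = {$, d}.
FOLLOW(S): in R->S, the suffix after S is empty, so FOLLOW(S) ⊇ FOLLOW(R) = {$, d}; in R->S d R, S is followed by d R with FIRST {d}; in T->S, the suffix after S is empty, so FOLLOW(S) ⊇ FOLLOW(T) = {$, d}; in R'->S z c, S is followed by z c with FIRST {z}. Thus FOLLOW(S) = {$, d, z}.
FOLLOW(R'): in S->T R R', the suffix after R' is empty, so FOLLOW(R') ⊇ FOLLOW(S) = {$, d, z}. Thus FOLLOW(R') = {$, d, z}.

{$, d, z}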